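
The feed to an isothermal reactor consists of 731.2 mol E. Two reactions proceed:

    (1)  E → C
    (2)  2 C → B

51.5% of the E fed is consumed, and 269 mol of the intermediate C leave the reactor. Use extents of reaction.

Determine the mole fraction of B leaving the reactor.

0.0794

Conversion of E: E consumed = 1ξ₁ = 0.515 × 731.2 → ξ₁ = 376.6 mol.
C balance: n_C = 0 + 1ξ₁ − 2ξ₂ = 269 → ξ₂ = (1·376.6 − 269)/2 = 53.78 mol.
Outlet amounts (n = n₀ + Σ ν·ξ):
  E: 731.2 − 1(376.6) = 354.6
  C: 0 + 1(376.6) − 2(53.78) = 269
  B: 0 + 1(53.78) = 53.78
Total out = 677.4 mol; y_B = 53.78 / 677.4 = 0.0794.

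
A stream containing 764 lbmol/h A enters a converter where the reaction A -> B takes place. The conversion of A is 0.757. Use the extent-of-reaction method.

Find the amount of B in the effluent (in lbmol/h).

A reacted = 0.757 × 764 = 578.3 lbmol/h; ν_A = −1, so ξ = 578.3/1 = 578.3 lbmol/h.
Outlet amounts (n = n₀ + ν ξ):
  A: 764 − 1(578.3) = 185.7
  B: 0 + 1(578.3) = 578.3

578 lbmol/h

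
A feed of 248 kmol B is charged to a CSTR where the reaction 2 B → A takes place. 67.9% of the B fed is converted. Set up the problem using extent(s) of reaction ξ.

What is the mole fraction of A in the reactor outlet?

B reacted = 0.679 × 248 = 168.4 kmol; ν_B = −2, so ξ = 168.4/2 = 84.2 kmol.
Outlet amounts (n = n₀ + ν ξ):
  B: 248 − 2(84.2) = 79.61
  A: 0 + 1(84.2) = 84.2
Total out = 163.8 kmol; y_A = 84.2 / 163.8 = 0.514.

0.514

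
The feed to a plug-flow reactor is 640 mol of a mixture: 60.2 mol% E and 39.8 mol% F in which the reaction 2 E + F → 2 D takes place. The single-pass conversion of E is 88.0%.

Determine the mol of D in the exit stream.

339 mol

E reacted = 0.88 × 385.3 = 339 mol; ν_E = −2, so ξ = 339/2 = 169.5 mol.
Outlet amounts (n = n₀ + ν ξ):
  E: 385.3 − 2(169.5) = 46.23
  F: 254.7 − 1(169.5) = 85.2
  D: 0 + 2(169.5) = 339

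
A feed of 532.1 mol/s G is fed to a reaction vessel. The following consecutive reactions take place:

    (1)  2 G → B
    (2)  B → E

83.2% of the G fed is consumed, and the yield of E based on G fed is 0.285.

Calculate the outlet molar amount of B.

Conversion of G: G consumed = 2ξ₁ = 0.832 × 532.1 → ξ₁ = 221.4 mol/s.
Yield of E: 1ξ₂ / 532.1 = 0.285 → ξ₂ = 151.6 mol/s.
Outlet amounts (n = n₀ + Σ ν·ξ):
  G: 532.1 − 2(221.4) = 89.39
  B: 0 + 1(221.4) − 1(151.6) = 69.71
  E: 0 + 1(151.6) = 151.6

69.7 mol/s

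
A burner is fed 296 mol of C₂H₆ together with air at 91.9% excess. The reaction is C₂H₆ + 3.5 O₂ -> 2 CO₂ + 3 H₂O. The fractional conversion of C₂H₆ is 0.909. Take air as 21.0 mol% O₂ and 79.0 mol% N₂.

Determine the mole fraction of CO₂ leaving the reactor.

Stoichiometric O₂ = 3.5 × 296 = 1036 mol; O₂ fed = 1036 × 1.919 = 1988 mol.
N₂ fed = 1988 × 79/21 = 7479 mol.
Fuel reacted = 0.909 × 296 → ξ = 269.1 mol.
Outlet (n = n₀ + ν ξ):
  C₂H₆: 296 − 1(269.1) = 26.94
  O₂: 1988 − 3.5(269.1) = 1046
  N₂: 7479 (inert)
  CO₂: 0 + 2(269.1) = 538.1
  H₂O: 0 + 3(269.1) = 807.2
Total out = 9898 mol; y_CO₂ = 538.1 / 9898 = 0.05437.

0.0544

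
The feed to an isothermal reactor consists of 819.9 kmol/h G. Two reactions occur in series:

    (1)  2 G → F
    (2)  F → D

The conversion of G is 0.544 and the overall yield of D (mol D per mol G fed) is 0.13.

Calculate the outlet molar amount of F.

116 kmol/h

Conversion of G: G consumed = 2ξ₁ = 0.544 × 819.9 → ξ₁ = 223 kmol/h.
Yield of D: 1ξ₂ / 819.9 = 0.13 → ξ₂ = 106.6 kmol/h.
Outlet amounts (n = n₀ + Σ ν·ξ):
  G: 819.9 − 2(223) = 373.9
  F: 0 + 1(223) − 1(106.6) = 116.4
  D: 0 + 1(106.6) = 106.6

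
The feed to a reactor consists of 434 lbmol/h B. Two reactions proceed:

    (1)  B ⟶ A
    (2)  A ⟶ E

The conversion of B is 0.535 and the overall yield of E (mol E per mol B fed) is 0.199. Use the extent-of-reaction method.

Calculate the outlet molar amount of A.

Conversion of B: B consumed = 1ξ₁ = 0.535 × 434 → ξ₁ = 232.2 lbmol/h.
Yield of E: 1ξ₂ / 434 = 0.199 → ξ₂ = 86.37 lbmol/h.
Outlet amounts (n = n₀ + Σ ν·ξ):
  B: 434 − 1(232.2) = 201.8
  A: 0 + 1(232.2) − 1(86.37) = 145.8
  E: 0 + 1(86.37) = 86.37

146 lbmol/h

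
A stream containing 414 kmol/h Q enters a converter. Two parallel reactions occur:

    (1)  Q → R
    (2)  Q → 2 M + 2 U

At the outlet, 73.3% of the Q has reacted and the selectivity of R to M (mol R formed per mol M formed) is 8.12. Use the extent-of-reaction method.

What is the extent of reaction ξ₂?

ξ₂ = 17.6 kmol/h

Conversion of Q: Q consumed = 0.733 × 414 = 303.5 kmol/h = 1ξ₁ + 1ξ₂.
Selectivity: 1ξ₁ / (2ξ₂) = 8.12 → ξ₁ = 16.24 ξ₂.
Substitute: (1·16.24 + 1) ξ₂ = 303.5 → ξ₂ = 17.6 kmol/h, ξ₁ = 285.9 kmol/h.
Outlet amounts (n = n₀ + Σ ν·ξ):
  Q: 414 − 1(285.9) − 1(17.6) = 110.5
  R: 0 + 1(285.9) = 285.9
  M: 0 + 2(17.6) = 35.2
  U: 0 + 2(17.6) = 35.2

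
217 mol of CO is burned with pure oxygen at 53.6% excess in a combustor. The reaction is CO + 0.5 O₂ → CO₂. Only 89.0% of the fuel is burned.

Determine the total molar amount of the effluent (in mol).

287 mol

Stoichiometric O₂ = 0.5 × 217 = 108.5 mol; O₂ fed = 108.5 × 1.536 = 166.7 mol.
Fuel reacted = 0.89 × 217 → ξ = 193.1 mol.
Outlet (n = n₀ + ν ξ):
  CO: 217 − 1(193.1) = 23.87
  O₂: 166.7 − 0.5(193.1) = 70.09
  CO₂: 0 + 1(193.1) = 193.1
Total out = 23.87 + 70.09 + 193.1 = 287.1 mol.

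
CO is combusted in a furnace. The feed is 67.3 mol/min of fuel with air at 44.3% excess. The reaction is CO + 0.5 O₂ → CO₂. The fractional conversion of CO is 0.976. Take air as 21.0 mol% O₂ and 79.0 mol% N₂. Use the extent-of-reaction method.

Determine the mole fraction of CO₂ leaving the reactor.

Stoichiometric O₂ = 0.5 × 67.3 = 33.65 mol/min; O₂ fed = 33.65 × 1.443 = 48.56 mol/min.
N₂ fed = 48.56 × 79/21 = 182.7 mol/min.
Fuel reacted = 0.976 × 67.3 → ξ = 65.68 mol/min.
Outlet (n = n₀ + ν ξ):
  CO: 67.3 − 1(65.68) = 1.615
  O₂: 48.56 − 0.5(65.68) = 15.71
  N₂: 182.7 (inert)
  CO₂: 0 + 1(65.68) = 65.68
Total out = 265.7 mol/min; y_CO₂ = 65.68 / 265.7 = 0.2472.

0.247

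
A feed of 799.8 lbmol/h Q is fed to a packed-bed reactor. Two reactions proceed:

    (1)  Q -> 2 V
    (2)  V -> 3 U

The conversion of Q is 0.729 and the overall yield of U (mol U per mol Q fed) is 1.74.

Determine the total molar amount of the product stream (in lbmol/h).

2310 lbmol/h

Conversion of Q: Q consumed = 1ξ₁ = 0.729 × 799.8 → ξ₁ = 583.1 lbmol/h.
Yield of U: 3ξ₂ / 799.8 = 1.74 → ξ₂ = 463.9 lbmol/h.
Outlet amounts (n = n₀ + Σ ν·ξ):
  Q: 799.8 − 1(583.1) = 216.7
  V: 0 + 2(583.1) − 1(463.9) = 702.2
  U: 0 + 3(463.9) = 1392
Total out = 216.7 + 702.2 + 1392 = 2311 lbmol/h.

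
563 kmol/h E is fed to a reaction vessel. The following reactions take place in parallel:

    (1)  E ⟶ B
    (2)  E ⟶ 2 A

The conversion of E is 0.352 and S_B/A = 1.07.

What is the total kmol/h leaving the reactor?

Conversion of E: E consumed = 0.352 × 563 = 198.2 kmol/h = 1ξ₁ + 1ξ₂.
Selectivity: 1ξ₁ / (2ξ₂) = 1.07 → ξ₁ = 2.14 ξ₂.
Substitute: (1·2.14 + 1) ξ₂ = 198.2 → ξ₂ = 63.11 kmol/h, ξ₁ = 135.1 kmol/h.
Outlet amounts (n = n₀ + Σ ν·ξ):
  E: 563 − 1(135.1) − 1(63.11) = 364.8
  B: 0 + 1(135.1) = 135.1
  A: 0 + 2(63.11) = 126.2
Total out = 364.8 + 135.1 + 126.2 = 626.1 kmol/h.

626 kmol/h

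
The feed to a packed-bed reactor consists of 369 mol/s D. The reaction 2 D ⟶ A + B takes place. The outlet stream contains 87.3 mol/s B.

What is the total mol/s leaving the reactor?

369 mol/s

For B: n = n₀ + 1ξ → 87.3 = 0 + 1ξ, giving ξ = 87.3 mol/s.
Outlet amounts (n = n₀ + ν ξ):
  D: 369 − 2(87.3) = 194.4
  A: 0 + 1(87.3) = 87.3
  B: 0 + 1(87.3) = 87.3
Total out = 194.4 + 87.3 + 87.3 = 369 mol/s.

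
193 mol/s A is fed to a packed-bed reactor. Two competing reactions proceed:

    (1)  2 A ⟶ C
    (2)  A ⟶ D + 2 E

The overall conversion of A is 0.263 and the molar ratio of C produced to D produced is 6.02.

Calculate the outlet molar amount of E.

7.79 mol/s

Conversion of A: A consumed = 0.263 × 193 = 50.76 mol/s = 2ξ₁ + 1ξ₂.
Selectivity: 1ξ₁ / (1ξ₂) = 6.02 → ξ₁ = 6.02 ξ₂.
Substitute: (2·6.02 + 1) ξ₂ = 50.76 → ξ₂ = 3.893 mol/s, ξ₁ = 23.43 mol/s.
Outlet amounts (n = n₀ + Σ ν·ξ):
  A: 193 − 2(23.43) − 1(3.893) = 142.2
  C: 0 + 1(23.43) = 23.43
  D: 0 + 1(3.893) = 3.893
  E: 0 + 2(3.893) = 7.785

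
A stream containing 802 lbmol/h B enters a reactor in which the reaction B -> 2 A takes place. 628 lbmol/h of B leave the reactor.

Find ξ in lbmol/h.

ξ = 174 lbmol/h

For B: n = n₀ − 1ξ → 628 = 802 − 1ξ, giving ξ = 174 lbmol/h.
Outlet amounts (n = n₀ + ν ξ):
  B: 802 − 1(174) = 628
  A: 0 + 2(174) = 348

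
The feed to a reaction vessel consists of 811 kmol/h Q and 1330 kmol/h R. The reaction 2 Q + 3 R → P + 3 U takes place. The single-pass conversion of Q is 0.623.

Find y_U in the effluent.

Q reacted = 0.623 × 811 = 505.3 kmol/h; ν_Q = −2, so ξ = 505.3/2 = 252.6 kmol/h.
Outlet amounts (n = n₀ + ν ξ):
  Q: 811 − 2(252.6) = 305.7
  R: 1330 − 3(252.6) = 572.1
  P: 0 + 1(252.6) = 252.6
  U: 0 + 3(252.6) = 757.9
Total out = 1888 kmol/h; y_U = 757.9 / 1888 = 0.4013.

0.401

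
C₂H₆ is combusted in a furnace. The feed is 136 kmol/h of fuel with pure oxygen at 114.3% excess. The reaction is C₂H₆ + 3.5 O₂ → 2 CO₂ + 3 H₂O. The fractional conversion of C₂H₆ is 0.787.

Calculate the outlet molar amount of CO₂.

Stoichiometric O₂ = 3.5 × 136 = 476 kmol/h; O₂ fed = 476 × 2.143 = 1020 kmol/h.
Fuel reacted = 0.787 × 136 → ξ = 107 kmol/h.
Outlet (n = n₀ + ν ξ):
  C₂H₆: 136 − 1(107) = 28.97
  O₂: 1020 − 3.5(107) = 645.5
  CO₂: 0 + 2(107) = 214.1
  H₂O: 0 + 3(107) = 321.1

214 kmol/h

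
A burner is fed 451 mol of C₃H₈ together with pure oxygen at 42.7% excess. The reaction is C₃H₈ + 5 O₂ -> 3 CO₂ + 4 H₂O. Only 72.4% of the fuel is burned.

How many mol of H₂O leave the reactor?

Stoichiometric O₂ = 5 × 451 = 2255 mol; O₂ fed = 2255 × 1.427 = 3218 mol.
Fuel reacted = 0.724 × 451 → ξ = 326.5 mol.
Outlet (n = n₀ + ν ξ):
  C₃H₈: 451 − 1(326.5) = 124.5
  O₂: 3218 − 5(326.5) = 1585
  CO₂: 0 + 3(326.5) = 979.6
  H₂O: 0 + 4(326.5) = 1306

1310 mol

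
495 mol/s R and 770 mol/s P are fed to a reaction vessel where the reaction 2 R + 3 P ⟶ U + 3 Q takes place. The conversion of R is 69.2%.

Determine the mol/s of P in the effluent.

R reacted = 0.692 × 495 = 342.5 mol/s; ν_R = −2, so ξ = 342.5/2 = 171.3 mol/s.
Outlet amounts (n = n₀ + ν ξ):
  R: 495 − 2(171.3) = 152.5
  P: 770 − 3(171.3) = 256.2
  U: 0 + 1(171.3) = 171.3
  Q: 0 + 3(171.3) = 513.8

256 mol/s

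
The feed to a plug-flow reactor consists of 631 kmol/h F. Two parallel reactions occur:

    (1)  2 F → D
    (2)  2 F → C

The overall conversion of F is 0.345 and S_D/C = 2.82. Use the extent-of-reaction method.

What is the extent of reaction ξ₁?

ξ₁ = 80.4 kmol/h

Conversion of F: F consumed = 0.345 × 631 = 217.7 kmol/h = 2ξ₁ + 2ξ₂.
Selectivity: 1ξ₁ / (1ξ₂) = 2.82 → ξ₁ = 2.82 ξ₂.
Substitute: (2·2.82 + 2) ξ₂ = 217.7 → ξ₂ = 28.49 kmol/h, ξ₁ = 80.35 kmol/h.
Outlet amounts (n = n₀ + Σ ν·ξ):
  F: 631 − 2(80.35) − 2(28.49) = 413.3
  D: 0 + 1(80.35) = 80.35
  C: 0 + 1(28.49) = 28.49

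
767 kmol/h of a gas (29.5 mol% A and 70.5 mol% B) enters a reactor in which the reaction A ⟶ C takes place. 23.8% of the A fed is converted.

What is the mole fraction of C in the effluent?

0.0702

A reacted = 0.238 × 226.3 = 53.85 kmol/h; ν_A = −1, so ξ = 53.85/1 = 53.85 kmol/h.
Outlet amounts (n = n₀ + ν ξ):
  A: 226.3 − 1(53.85) = 172.4
  C: 0 + 1(53.85) = 53.85
  B: 540.7 (inert)
Total out = 767 kmol/h; y_C = 53.85 / 767 = 0.07021.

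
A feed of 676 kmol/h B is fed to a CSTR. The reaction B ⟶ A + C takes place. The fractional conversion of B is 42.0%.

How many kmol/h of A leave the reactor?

B reacted = 0.42 × 676 = 283.9 kmol/h; ν_B = −1, so ξ = 283.9/1 = 283.9 kmol/h.
Outlet amounts (n = n₀ + ν ξ):
  B: 676 − 1(283.9) = 392.1
  A: 0 + 1(283.9) = 283.9
  C: 0 + 1(283.9) = 283.9

284 kmol/h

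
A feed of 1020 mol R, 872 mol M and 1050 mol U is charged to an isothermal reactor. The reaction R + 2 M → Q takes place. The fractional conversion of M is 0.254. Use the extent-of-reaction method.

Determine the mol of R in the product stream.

909 mol

M reacted = 0.254 × 872 = 221.5 mol; ν_M = −2, so ξ = 221.5/2 = 110.7 mol.
Outlet amounts (n = n₀ + ν ξ):
  R: 1020 − 1(110.7) = 909.3
  M: 872 − 2(110.7) = 650.5
  Q: 0 + 1(110.7) = 110.7
  U: 1050 (inert)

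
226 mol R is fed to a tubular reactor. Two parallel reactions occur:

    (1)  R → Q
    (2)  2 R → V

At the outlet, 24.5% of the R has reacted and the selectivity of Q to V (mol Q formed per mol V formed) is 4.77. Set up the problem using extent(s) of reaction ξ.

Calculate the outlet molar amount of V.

8.18 mol

Conversion of R: R consumed = 0.245 × 226 = 55.37 mol = 1ξ₁ + 2ξ₂.
Selectivity: 1ξ₁ / (1ξ₂) = 4.77 → ξ₁ = 4.77 ξ₂.
Substitute: (1·4.77 + 2) ξ₂ = 55.37 → ξ₂ = 8.179 mol, ξ₁ = 39.01 mol.
Outlet amounts (n = n₀ + Σ ν·ξ):
  R: 226 − 1(39.01) − 2(8.179) = 170.6
  Q: 0 + 1(39.01) = 39.01
  V: 0 + 1(8.179) = 8.179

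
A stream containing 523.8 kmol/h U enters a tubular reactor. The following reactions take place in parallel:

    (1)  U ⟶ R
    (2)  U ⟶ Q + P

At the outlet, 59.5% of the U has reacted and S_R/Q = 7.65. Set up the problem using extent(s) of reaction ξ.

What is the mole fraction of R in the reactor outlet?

0.492

Conversion of U: U consumed = 0.595 × 523.8 = 311.7 kmol/h = 1ξ₁ + 1ξ₂.
Selectivity: 1ξ₁ / (1ξ₂) = 7.65 → ξ₁ = 7.65 ξ₂.
Substitute: (1·7.65 + 1) ξ₂ = 311.7 → ξ₂ = 36.03 kmol/h, ξ₁ = 275.6 kmol/h.
Outlet amounts (n = n₀ + Σ ν·ξ):
  U: 523.8 − 1(275.6) − 1(36.03) = 212.1
  R: 0 + 1(275.6) = 275.6
  Q: 0 + 1(36.03) = 36.03
  P: 0 + 1(36.03) = 36.03
Total out = 559.8 kmol/h; y_R = 275.6 / 559.8 = 0.4923.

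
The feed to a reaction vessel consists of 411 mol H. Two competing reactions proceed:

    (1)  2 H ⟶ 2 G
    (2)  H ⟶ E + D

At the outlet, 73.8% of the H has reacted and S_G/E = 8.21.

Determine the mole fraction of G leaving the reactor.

0.609

Conversion of H: H consumed = 0.738 × 411 = 303.3 mol = 2ξ₁ + 1ξ₂.
Selectivity: 2ξ₁ / (1ξ₂) = 8.21 → ξ₁ = 4.105 ξ₂.
Substitute: (2·4.105 + 1) ξ₂ = 303.3 → ξ₂ = 32.93 mol, ξ₁ = 135.2 mol.
Outlet amounts (n = n₀ + Σ ν·ξ):
  H: 411 − 2(135.2) − 1(32.93) = 107.7
  G: 0 + 2(135.2) = 270.4
  E: 0 + 1(32.93) = 32.93
  D: 0 + 1(32.93) = 32.93
Total out = 443.9 mol; y_G = 270.4 / 443.9 = 0.6091.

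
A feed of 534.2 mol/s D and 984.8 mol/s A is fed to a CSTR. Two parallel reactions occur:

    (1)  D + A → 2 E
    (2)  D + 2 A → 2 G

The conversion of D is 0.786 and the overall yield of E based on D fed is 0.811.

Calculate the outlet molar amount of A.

Yield of E: 2ξ₁ / 534.2 = 0.811 → ξ₁ = 216.6 mol/s.
Conversion of D: 1ξ₁ + 1ξ₂ = 0.786 × 534.2 = 419.9 → ξ₂ = 203.3 mol/s.
Outlet amounts (n = n₀ + Σ ν·ξ):
  D: 534.2 − 1(216.6) − 1(203.3) = 114.3
  A: 984.8 − 1(216.6) − 2(203.3) = 361.7
  E: 0 + 2(216.6) = 433.2
  G: 0 + 2(203.3) = 406.5

362 mol/s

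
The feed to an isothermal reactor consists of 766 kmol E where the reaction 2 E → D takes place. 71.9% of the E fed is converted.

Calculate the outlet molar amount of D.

275 kmol

E reacted = 0.719 × 766 = 550.8 kmol; ν_E = −2, so ξ = 550.8/2 = 275.4 kmol.
Outlet amounts (n = n₀ + ν ξ):
  E: 766 − 2(275.4) = 215.2
  D: 0 + 1(275.4) = 275.4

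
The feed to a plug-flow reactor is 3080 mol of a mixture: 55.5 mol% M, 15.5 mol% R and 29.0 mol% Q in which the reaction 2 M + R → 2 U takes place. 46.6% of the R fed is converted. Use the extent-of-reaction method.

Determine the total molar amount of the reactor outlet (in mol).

2860 mol

R reacted = 0.466 × 477.4 = 222.5 mol; ν_R = −1, so ξ = 222.5/1 = 222.5 mol.
Outlet amounts (n = n₀ + ν ξ):
  M: 1709 − 2(222.5) = 1264
  R: 477.4 − 1(222.5) = 254.9
  U: 0 + 2(222.5) = 444.9
  Q: 893.2 (inert)
Total out = 1264 + 254.9 + 444.9 + 893.2 = 2858 mol.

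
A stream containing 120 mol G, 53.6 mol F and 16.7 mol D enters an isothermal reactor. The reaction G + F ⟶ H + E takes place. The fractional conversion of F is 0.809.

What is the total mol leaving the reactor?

190 mol

F reacted = 0.809 × 53.6 = 43.36 mol; ν_F = −1, so ξ = 43.36/1 = 43.36 mol.
Outlet amounts (n = n₀ + ν ξ):
  G: 120 − 1(43.36) = 76.64
  F: 53.6 − 1(43.36) = 10.24
  H: 0 + 1(43.36) = 43.36
  E: 0 + 1(43.36) = 43.36
  D: 16.7 (inert)
Total out = 76.64 + 10.24 + 43.36 + 43.36 + 16.7 = 190.3 mol.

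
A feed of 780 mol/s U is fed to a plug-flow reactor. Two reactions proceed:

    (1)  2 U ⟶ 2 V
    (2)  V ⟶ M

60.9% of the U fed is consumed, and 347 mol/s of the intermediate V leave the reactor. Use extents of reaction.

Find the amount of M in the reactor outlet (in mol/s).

Conversion of U: U consumed = 2ξ₁ = 0.609 × 780 → ξ₁ = 237.5 mol/s.
V balance: n_V = 0 + 2ξ₁ − 1ξ₂ = 347 → ξ₂ = (2·237.5 − 347)/1 = 128 mol/s.
Outlet amounts (n = n₀ + Σ ν·ξ):
  U: 780 − 2(237.5) = 305
  V: 0 + 2(237.5) − 1(128) = 347
  M: 0 + 1(128) = 128

128 mol/s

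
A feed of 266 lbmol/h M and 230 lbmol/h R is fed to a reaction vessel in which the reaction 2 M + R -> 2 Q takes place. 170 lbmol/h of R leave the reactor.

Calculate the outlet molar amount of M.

146 lbmol/h

For R: n = n₀ − 1ξ → 170 = 230 − 1ξ, giving ξ = 60 lbmol/h.
Outlet amounts (n = n₀ + ν ξ):
  M: 266 − 2(60) = 146
  R: 230 − 1(60) = 170
  Q: 0 + 2(60) = 120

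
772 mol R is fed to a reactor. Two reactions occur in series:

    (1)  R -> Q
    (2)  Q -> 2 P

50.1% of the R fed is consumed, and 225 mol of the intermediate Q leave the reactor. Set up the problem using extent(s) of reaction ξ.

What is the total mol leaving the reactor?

934 mol

Conversion of R: R consumed = 1ξ₁ = 0.501 × 772 → ξ₁ = 386.8 mol.
Q balance: n_Q = 0 + 1ξ₁ − 1ξ₂ = 225 → ξ₂ = (1·386.8 − 225)/1 = 161.8 mol.
Outlet amounts (n = n₀ + Σ ν·ξ):
  R: 772 − 1(386.8) = 385.2
  Q: 0 + 1(386.8) − 1(161.8) = 225
  P: 0 + 2(161.8) = 323.5
Total out = 385.2 + 225 + 323.5 = 933.8 mol.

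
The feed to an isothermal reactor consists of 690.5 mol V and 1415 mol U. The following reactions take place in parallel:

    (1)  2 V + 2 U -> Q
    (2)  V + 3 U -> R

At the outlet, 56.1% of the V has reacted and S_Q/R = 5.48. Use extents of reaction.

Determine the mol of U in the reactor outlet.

Conversion of V: V consumed = 0.561 × 690.5 = 387.4 mol = 2ξ₁ + 1ξ₂.
Selectivity: 1ξ₁ / (1ξ₂) = 5.48 → ξ₁ = 5.48 ξ₂.
Substitute: (2·5.48 + 1) ξ₂ = 387.4 → ξ₂ = 32.39 mol, ξ₁ = 177.5 mol.
Outlet amounts (n = n₀ + Σ ν·ξ):
  V: 690.5 − 2(177.5) − 1(32.39) = 303.1
  U: 1415 − 2(177.5) − 3(32.39) = 962.9
  Q: 0 + 1(177.5) = 177.5
  R: 0 + 1(32.39) = 32.39

963 mol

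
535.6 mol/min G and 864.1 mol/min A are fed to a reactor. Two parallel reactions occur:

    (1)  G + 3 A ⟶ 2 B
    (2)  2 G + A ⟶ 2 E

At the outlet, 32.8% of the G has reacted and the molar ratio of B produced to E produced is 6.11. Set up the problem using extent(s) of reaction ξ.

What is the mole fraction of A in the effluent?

Conversion of G: G consumed = 0.328 × 535.6 = 175.7 mol/min = 1ξ₁ + 2ξ₂.
Selectivity: 2ξ₁ / (2ξ₂) = 6.11 → ξ₁ = 6.11 ξ₂.
Substitute: (1·6.11 + 2) ξ₂ = 175.7 → ξ₂ = 21.66 mol/min, ξ₁ = 132.4 mol/min.
Outlet amounts (n = n₀ + Σ ν·ξ):
  G: 535.6 − 1(132.4) − 2(21.66) = 359.9
  A: 864.1 − 3(132.4) − 1(21.66) = 445.4
  B: 0 + 2(132.4) = 264.7
  E: 0 + 2(21.66) = 43.32
Total out = 1113 mol/min; y_A = 445.4 / 1113 = 0.4.

0.4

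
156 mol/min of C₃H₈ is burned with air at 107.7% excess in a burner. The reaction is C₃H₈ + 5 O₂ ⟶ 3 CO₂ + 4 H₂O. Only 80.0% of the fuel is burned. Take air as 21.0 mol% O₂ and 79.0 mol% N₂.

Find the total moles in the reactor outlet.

Stoichiometric O₂ = 5 × 156 = 780 mol/min; O₂ fed = 780 × 2.077 = 1620 mol/min.
N₂ fed = 1620 × 79/21 = 6095 mol/min.
Fuel reacted = 0.8 × 156 → ξ = 124.8 mol/min.
Outlet (n = n₀ + ν ξ):
  C₃H₈: 156 − 1(124.8) = 31.2
  O₂: 1620 − 5(124.8) = 996.1
  N₂: 6095 (inert)
  CO₂: 0 + 3(124.8) = 374.4
  H₂O: 0 + 4(124.8) = 499.2
Total out = 31.2 + 996.1 + 6095 + 374.4 + 499.2 = 7995 mol/min.

8000 mol/min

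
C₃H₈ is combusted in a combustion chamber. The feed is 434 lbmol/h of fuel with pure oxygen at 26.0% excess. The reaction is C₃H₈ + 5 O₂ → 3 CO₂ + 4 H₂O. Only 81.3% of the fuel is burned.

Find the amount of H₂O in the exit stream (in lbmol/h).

Stoichiometric O₂ = 5 × 434 = 2170 lbmol/h; O₂ fed = 2170 × 1.260 = 2734 lbmol/h.
Fuel reacted = 0.813 × 434 → ξ = 352.8 lbmol/h.
Outlet (n = n₀ + ν ξ):
  C₃H₈: 434 − 1(352.8) = 81.16
  O₂: 2734 − 5(352.8) = 970
  CO₂: 0 + 3(352.8) = 1059
  H₂O: 0 + 4(352.8) = 1411

1410 lbmol/h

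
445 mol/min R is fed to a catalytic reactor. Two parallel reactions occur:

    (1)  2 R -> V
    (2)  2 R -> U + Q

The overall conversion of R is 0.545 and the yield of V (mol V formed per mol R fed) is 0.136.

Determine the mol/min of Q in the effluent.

60.7 mol/min

Yield of V: 1ξ₁ / 445 = 0.136 → ξ₁ = 60.52 mol/min.
Conversion of R: 2ξ₁ + 2ξ₂ = 0.545 × 445 = 242.5 → ξ₂ = 60.74 mol/min.
Outlet amounts (n = n₀ + Σ ν·ξ):
  R: 445 − 2(60.52) − 2(60.74) = 202.5
  V: 0 + 1(60.52) = 60.52
  U: 0 + 1(60.74) = 60.74
  Q: 0 + 1(60.74) = 60.74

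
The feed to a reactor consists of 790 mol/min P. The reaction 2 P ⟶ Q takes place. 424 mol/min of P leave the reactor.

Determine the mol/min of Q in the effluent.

For P: n = n₀ − 2ξ → 424 = 790 − 2ξ, giving ξ = 183 mol/min.
Outlet amounts (n = n₀ + ν ξ):
  P: 790 − 2(183) = 424
  Q: 0 + 1(183) = 183

183 mol/min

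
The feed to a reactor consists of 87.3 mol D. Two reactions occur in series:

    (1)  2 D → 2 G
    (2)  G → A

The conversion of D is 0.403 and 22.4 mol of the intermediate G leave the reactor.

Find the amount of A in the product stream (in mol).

Conversion of D: D consumed = 2ξ₁ = 0.403 × 87.3 → ξ₁ = 17.59 mol.
G balance: n_G = 0 + 2ξ₁ − 1ξ₂ = 22.4 → ξ₂ = (2·17.59 − 22.4)/1 = 12.78 mol.
Outlet amounts (n = n₀ + Σ ν·ξ):
  D: 87.3 − 2(17.59) = 52.12
  G: 0 + 2(17.59) − 1(12.78) = 22.4
  A: 0 + 1(12.78) = 12.78

12.8 mol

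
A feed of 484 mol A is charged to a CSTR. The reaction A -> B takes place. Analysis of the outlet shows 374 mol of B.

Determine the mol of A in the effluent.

110 mol

For B: n = n₀ + 1ξ → 374 = 0 + 1ξ, giving ξ = 374 mol.
Outlet amounts (n = n₀ + ν ξ):
  A: 484 − 1(374) = 110
  B: 0 + 1(374) = 374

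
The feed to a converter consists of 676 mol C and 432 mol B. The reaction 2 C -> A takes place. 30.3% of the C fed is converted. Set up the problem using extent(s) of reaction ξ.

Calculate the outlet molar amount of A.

102 mol

C reacted = 0.303 × 676 = 204.8 mol; ν_C = −2, so ξ = 204.8/2 = 102.4 mol.
Outlet amounts (n = n₀ + ν ξ):
  C: 676 − 2(102.4) = 471.2
  A: 0 + 1(102.4) = 102.4
  B: 432 (inert)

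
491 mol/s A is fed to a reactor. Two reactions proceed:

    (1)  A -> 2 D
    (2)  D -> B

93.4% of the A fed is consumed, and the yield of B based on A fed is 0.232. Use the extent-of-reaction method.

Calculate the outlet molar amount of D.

803 mol/s

Conversion of A: A consumed = 1ξ₁ = 0.934 × 491 → ξ₁ = 458.6 mol/s.
Yield of B: 1ξ₂ / 491 = 0.232 → ξ₂ = 113.9 mol/s.
Outlet amounts (n = n₀ + Σ ν·ξ):
  A: 491 − 1(458.6) = 32.41
  D: 0 + 2(458.6) − 1(113.9) = 803.3
  B: 0 + 1(113.9) = 113.9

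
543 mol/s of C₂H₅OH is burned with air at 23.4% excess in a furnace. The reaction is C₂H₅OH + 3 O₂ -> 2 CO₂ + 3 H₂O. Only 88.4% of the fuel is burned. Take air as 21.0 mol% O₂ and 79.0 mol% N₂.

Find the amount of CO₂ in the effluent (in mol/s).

Stoichiometric O₂ = 3 × 543 = 1629 mol/s; O₂ fed = 1629 × 1.234 = 2010 mol/s.
N₂ fed = 2010 × 79/21 = 7562 mol/s.
Fuel reacted = 0.884 × 543 → ξ = 480 mol/s.
Outlet (n = n₀ + ν ξ):
  C₂H₅OH: 543 − 1(480) = 62.99
  O₂: 2010 − 3(480) = 570.1
  N₂: 7562 (inert)
  CO₂: 0 + 2(480) = 960
  H₂O: 0 + 3(480) = 1440

960 mol/s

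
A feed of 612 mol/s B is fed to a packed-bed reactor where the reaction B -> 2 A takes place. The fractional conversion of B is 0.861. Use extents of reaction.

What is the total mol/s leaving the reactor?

B reacted = 0.861 × 612 = 526.9 mol/s; ν_B = −1, so ξ = 526.9/1 = 526.9 mol/s.
Outlet amounts (n = n₀ + ν ξ):
  B: 612 − 1(526.9) = 85.07
  A: 0 + 2(526.9) = 1054
Total out = 85.07 + 1054 = 1139 mol/s.

1140 mol/s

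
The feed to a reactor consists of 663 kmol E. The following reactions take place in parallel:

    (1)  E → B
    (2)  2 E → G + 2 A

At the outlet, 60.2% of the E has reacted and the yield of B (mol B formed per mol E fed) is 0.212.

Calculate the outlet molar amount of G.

Yield of B: 1ξ₁ / 663 = 0.212 → ξ₁ = 140.6 kmol.
Conversion of E: 1ξ₁ + 2ξ₂ = 0.602 × 663 = 399.1 → ξ₂ = 129.3 kmol.
Outlet amounts (n = n₀ + Σ ν·ξ):
  E: 663 − 1(140.6) − 2(129.3) = 263.9
  B: 0 + 1(140.6) = 140.6
  G: 0 + 1(129.3) = 129.3
  A: 0 + 2(129.3) = 258.6

129 kmol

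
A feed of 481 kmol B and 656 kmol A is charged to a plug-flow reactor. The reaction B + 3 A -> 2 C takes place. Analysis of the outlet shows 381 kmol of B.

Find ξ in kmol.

ξ = 100 kmol

For B: n = n₀ − 1ξ → 381 = 481 − 1ξ, giving ξ = 100 kmol.
Outlet amounts (n = n₀ + ν ξ):
  B: 481 − 1(100) = 381
  A: 656 − 3(100) = 356
  C: 0 + 2(100) = 200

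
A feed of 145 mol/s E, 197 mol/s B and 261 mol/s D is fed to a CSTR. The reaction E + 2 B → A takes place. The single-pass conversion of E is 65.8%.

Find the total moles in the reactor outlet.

E reacted = 0.658 × 145 = 95.41 mol/s; ν_E = −1, so ξ = 95.41/1 = 95.41 mol/s.
Outlet amounts (n = n₀ + ν ξ):
  E: 145 − 1(95.41) = 49.59
  B: 197 − 2(95.41) = 6.18
  A: 0 + 1(95.41) = 95.41
  D: 261 (inert)
Total out = 49.59 + 6.18 + 95.41 + 261 = 412.2 mol/s.

412 mol/s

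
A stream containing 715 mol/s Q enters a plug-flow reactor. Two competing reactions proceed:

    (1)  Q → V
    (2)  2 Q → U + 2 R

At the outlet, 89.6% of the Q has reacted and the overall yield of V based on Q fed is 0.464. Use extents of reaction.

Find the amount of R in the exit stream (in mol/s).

309 mol/s

Yield of V: 1ξ₁ / 715 = 0.464 → ξ₁ = 331.8 mol/s.
Conversion of Q: 1ξ₁ + 2ξ₂ = 0.896 × 715 = 640.6 → ξ₂ = 154.4 mol/s.
Outlet amounts (n = n₀ + Σ ν·ξ):
  Q: 715 − 1(331.8) − 2(154.4) = 74.36
  V: 0 + 1(331.8) = 331.8
  U: 0 + 1(154.4) = 154.4
  R: 0 + 2(154.4) = 308.9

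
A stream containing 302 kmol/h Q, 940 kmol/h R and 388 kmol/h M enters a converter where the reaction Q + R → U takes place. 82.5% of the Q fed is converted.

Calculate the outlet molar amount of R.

691 kmol/h

Q reacted = 0.825 × 302 = 249.1 kmol/h; ν_Q = −1, so ξ = 249.1/1 = 249.1 kmol/h.
Outlet amounts (n = n₀ + ν ξ):
  Q: 302 − 1(249.1) = 52.85
  R: 940 − 1(249.1) = 690.9
  U: 0 + 1(249.1) = 249.1
  M: 388 (inert)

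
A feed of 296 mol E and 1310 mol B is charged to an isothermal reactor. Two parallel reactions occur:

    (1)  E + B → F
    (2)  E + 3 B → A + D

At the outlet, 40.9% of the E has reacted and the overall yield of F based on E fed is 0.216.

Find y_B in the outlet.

0.753

Yield of F: 1ξ₁ / 296 = 0.216 → ξ₁ = 63.94 mol.
Conversion of E: 1ξ₁ + 1ξ₂ = 0.409 × 296 = 121.1 → ξ₂ = 57.13 mol.
Outlet amounts (n = n₀ + Σ ν·ξ):
  E: 296 − 1(63.94) − 1(57.13) = 174.9
  B: 1310 − 1(63.94) − 3(57.13) = 1075
  F: 0 + 1(63.94) = 63.94
  A: 0 + 1(57.13) = 57.13
  D: 0 + 1(57.13) = 57.13
Total out = 1428 mol; y_B = 1075 / 1428 = 0.7527.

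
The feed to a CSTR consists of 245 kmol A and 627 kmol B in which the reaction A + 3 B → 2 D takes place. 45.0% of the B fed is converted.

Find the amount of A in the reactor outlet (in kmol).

151 kmol

B reacted = 0.45 × 627 = 282.2 kmol; ν_B = −3, so ξ = 282.2/3 = 94.05 kmol.
Outlet amounts (n = n₀ + ν ξ):
  A: 245 − 1(94.05) = 150.9
  B: 627 − 3(94.05) = 344.8
  D: 0 + 2(94.05) = 188.1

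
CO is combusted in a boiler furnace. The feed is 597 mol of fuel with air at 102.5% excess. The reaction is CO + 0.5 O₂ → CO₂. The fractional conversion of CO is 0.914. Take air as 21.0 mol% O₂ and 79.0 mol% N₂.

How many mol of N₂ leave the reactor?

Stoichiometric O₂ = 0.5 × 597 = 298.5 mol; O₂ fed = 298.5 × 2.025 = 604.5 mol.
N₂ fed = 604.5 × 79/21 = 2274 mol.
Fuel reacted = 0.914 × 597 → ξ = 545.7 mol.
Outlet (n = n₀ + ν ξ):
  CO: 597 − 1(545.7) = 51.34
  O₂: 604.5 − 0.5(545.7) = 331.6
  N₂: 2274 (inert)
  CO₂: 0 + 1(545.7) = 545.7

2270 mol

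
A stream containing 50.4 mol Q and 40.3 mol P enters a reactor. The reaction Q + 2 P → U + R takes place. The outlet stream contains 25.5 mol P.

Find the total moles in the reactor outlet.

For P: n = n₀ − 2ξ → 25.5 = 40.3 − 2ξ, giving ξ = 7.4 mol.
Outlet amounts (n = n₀ + ν ξ):
  Q: 50.4 − 1(7.4) = 43
  P: 40.3 − 2(7.4) = 25.5
  U: 0 + 1(7.4) = 7.4
  R: 0 + 1(7.4) = 7.4
Total out = 43 + 25.5 + 7.4 + 7.4 = 83.3 mol.

83.3 mol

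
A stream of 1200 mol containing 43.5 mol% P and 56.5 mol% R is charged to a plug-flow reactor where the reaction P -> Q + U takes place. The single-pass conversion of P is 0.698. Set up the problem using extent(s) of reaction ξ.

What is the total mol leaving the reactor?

1560 mol

P reacted = 0.698 × 522 = 364.4 mol; ν_P = −1, so ξ = 364.4/1 = 364.4 mol.
Outlet amounts (n = n₀ + ν ξ):
  P: 522 − 1(364.4) = 157.6
  Q: 0 + 1(364.4) = 364.4
  U: 0 + 1(364.4) = 364.4
  R: 678 (inert)
Total out = 157.6 + 364.4 + 364.4 + 678 = 1564 mol.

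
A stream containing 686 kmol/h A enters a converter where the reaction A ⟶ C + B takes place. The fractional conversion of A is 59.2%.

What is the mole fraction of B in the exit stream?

0.372

A reacted = 0.592 × 686 = 406.1 kmol/h; ν_A = −1, so ξ = 406.1/1 = 406.1 kmol/h.
Outlet amounts (n = n₀ + ν ξ):
  A: 686 − 1(406.1) = 279.9
  C: 0 + 1(406.1) = 406.1
  B: 0 + 1(406.1) = 406.1
Total out = 1092 kmol/h; y_B = 406.1 / 1092 = 0.3719.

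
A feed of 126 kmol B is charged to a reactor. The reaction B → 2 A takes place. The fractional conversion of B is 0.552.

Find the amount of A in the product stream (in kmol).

B reacted = 0.552 × 126 = 69.55 kmol; ν_B = −1, so ξ = 69.55/1 = 69.55 kmol.
Outlet amounts (n = n₀ + ν ξ):
  B: 126 − 1(69.55) = 56.45
  A: 0 + 2(69.55) = 139.1

139 kmol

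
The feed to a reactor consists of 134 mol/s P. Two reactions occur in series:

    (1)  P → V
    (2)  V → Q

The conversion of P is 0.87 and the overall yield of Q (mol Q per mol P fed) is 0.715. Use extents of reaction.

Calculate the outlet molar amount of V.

20.8 mol/s

Conversion of P: P consumed = 1ξ₁ = 0.87 × 134 → ξ₁ = 116.6 mol/s.
Yield of Q: 1ξ₂ / 134 = 0.715 → ξ₂ = 95.81 mol/s.
Outlet amounts (n = n₀ + Σ ν·ξ):
  P: 134 − 1(116.6) = 17.42
  V: 0 + 1(116.6) − 1(95.81) = 20.77
  Q: 0 + 1(95.81) = 95.81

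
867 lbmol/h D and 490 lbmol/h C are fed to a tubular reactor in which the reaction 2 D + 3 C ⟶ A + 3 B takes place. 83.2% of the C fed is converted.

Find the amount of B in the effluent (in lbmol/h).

C reacted = 0.832 × 490 = 407.7 lbmol/h; ν_C = −3, so ξ = 407.7/3 = 135.9 lbmol/h.
Outlet amounts (n = n₀ + ν ξ):
  D: 867 − 2(135.9) = 595.2
  C: 490 − 3(135.9) = 82.32
  A: 0 + 1(135.9) = 135.9
  B: 0 + 3(135.9) = 407.7

408 lbmol/h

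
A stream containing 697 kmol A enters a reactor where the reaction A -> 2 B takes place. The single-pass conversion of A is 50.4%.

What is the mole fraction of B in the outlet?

A reacted = 0.504 × 697 = 351.3 kmol; ν_A = −1, so ξ = 351.3/1 = 351.3 kmol.
Outlet amounts (n = n₀ + ν ξ):
  A: 697 − 1(351.3) = 345.7
  B: 0 + 2(351.3) = 702.6
Total out = 1048 kmol; y_B = 702.6 / 1048 = 0.6702.

0.67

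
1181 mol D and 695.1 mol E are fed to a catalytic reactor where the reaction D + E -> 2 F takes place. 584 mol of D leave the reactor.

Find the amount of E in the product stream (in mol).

98.1 mol

For D: n = n₀ − 1ξ → 584 = 1181 − 1ξ, giving ξ = 597 mol.
Outlet amounts (n = n₀ + ν ξ):
  D: 1181 − 1(597) = 584
  E: 695.1 − 1(597) = 98.1
  F: 0 + 2(597) = 1194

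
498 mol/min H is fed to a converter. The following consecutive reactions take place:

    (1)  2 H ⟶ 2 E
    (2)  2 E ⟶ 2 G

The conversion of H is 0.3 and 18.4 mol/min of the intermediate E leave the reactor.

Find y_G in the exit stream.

Conversion of H: H consumed = 2ξ₁ = 0.3 × 498 → ξ₁ = 74.7 mol/min.
E balance: n_E = 0 + 2ξ₁ − 2ξ₂ = 18.4 → ξ₂ = (2·74.7 − 18.4)/2 = 65.5 mol/min.
Outlet amounts (n = n₀ + Σ ν·ξ):
  H: 498 − 2(74.7) = 348.6
  E: 0 + 2(74.7) − 2(65.5) = 18.4
  G: 0 + 2(65.5) = 131
Total out = 498 mol/min; y_G = 131 / 498 = 0.2631.

0.263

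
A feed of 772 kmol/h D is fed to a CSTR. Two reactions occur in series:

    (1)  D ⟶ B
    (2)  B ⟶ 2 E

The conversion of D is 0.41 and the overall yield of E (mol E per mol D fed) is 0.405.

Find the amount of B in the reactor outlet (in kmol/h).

160 kmol/h

Conversion of D: D consumed = 1ξ₁ = 0.41 × 772 → ξ₁ = 316.5 kmol/h.
Yield of E: 2ξ₂ / 772 = 0.405 → ξ₂ = 156.3 kmol/h.
Outlet amounts (n = n₀ + Σ ν·ξ):
  D: 772 − 1(316.5) = 455.5
  B: 0 + 1(316.5) − 1(156.3) = 160.2
  E: 0 + 2(156.3) = 312.7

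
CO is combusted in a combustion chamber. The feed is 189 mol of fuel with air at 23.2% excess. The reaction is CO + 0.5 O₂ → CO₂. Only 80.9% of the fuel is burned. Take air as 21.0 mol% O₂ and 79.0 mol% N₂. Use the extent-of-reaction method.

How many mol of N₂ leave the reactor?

438 mol

Stoichiometric O₂ = 0.5 × 189 = 94.5 mol; O₂ fed = 94.5 × 1.232 = 116.4 mol.
N₂ fed = 116.4 × 79/21 = 438 mol.
Fuel reacted = 0.809 × 189 → ξ = 152.9 mol.
Outlet (n = n₀ + ν ξ):
  CO: 189 − 1(152.9) = 36.1
  O₂: 116.4 − 0.5(152.9) = 39.97
  N₂: 438 (inert)
  CO₂: 0 + 1(152.9) = 152.9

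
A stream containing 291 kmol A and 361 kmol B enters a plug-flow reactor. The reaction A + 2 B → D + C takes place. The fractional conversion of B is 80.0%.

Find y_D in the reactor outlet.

B reacted = 0.8 × 361 = 288.8 kmol; ν_B = −2, so ξ = 288.8/2 = 144.4 kmol.
Outlet amounts (n = n₀ + ν ξ):
  A: 291 − 1(144.4) = 146.6
  B: 361 − 2(144.4) = 72.2
  D: 0 + 1(144.4) = 144.4
  C: 0 + 1(144.4) = 144.4
Total out = 507.6 kmol; y_D = 144.4 / 507.6 = 0.2845.

0.284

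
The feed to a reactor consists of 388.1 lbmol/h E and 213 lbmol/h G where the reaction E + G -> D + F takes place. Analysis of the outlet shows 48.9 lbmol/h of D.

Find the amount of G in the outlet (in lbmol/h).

164 lbmol/h

For D: n = n₀ + 1ξ → 48.9 = 0 + 1ξ, giving ξ = 48.9 lbmol/h.
Outlet amounts (n = n₀ + ν ξ):
  E: 388.1 − 1(48.9) = 339.2
  G: 213 − 1(48.9) = 164.1
  D: 0 + 1(48.9) = 48.9
  F: 0 + 1(48.9) = 48.9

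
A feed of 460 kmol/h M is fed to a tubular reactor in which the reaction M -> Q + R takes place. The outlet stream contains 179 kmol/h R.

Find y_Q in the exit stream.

0.28

For R: n = n₀ + 1ξ → 179 = 0 + 1ξ, giving ξ = 179 kmol/h.
Outlet amounts (n = n₀ + ν ξ):
  M: 460 − 1(179) = 281
  Q: 0 + 1(179) = 179
  R: 0 + 1(179) = 179
Total out = 639 kmol/h; y_Q = 179 / 639 = 0.2801.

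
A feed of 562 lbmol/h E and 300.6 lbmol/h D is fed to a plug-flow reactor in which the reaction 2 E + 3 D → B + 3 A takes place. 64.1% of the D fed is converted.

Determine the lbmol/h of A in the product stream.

193 lbmol/h

D reacted = 0.641 × 300.6 = 192.7 lbmol/h; ν_D = −3, so ξ = 192.7/3 = 64.23 lbmol/h.
Outlet amounts (n = n₀ + ν ξ):
  E: 562 − 2(64.23) = 433.5
  D: 300.6 − 3(64.23) = 107.9
  B: 0 + 1(64.23) = 64.23
  A: 0 + 3(64.23) = 192.7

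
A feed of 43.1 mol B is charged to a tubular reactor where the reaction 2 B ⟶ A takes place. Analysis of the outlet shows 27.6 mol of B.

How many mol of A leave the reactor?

For B: n = n₀ − 2ξ → 27.6 = 43.1 − 2ξ, giving ξ = 7.75 mol.
Outlet amounts (n = n₀ + ν ξ):
  B: 43.1 − 2(7.75) = 27.6
  A: 0 + 1(7.75) = 7.75

7.75 mol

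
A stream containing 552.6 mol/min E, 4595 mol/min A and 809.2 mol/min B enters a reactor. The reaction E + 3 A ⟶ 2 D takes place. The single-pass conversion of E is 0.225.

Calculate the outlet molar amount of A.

E reacted = 0.225 × 552.6 = 124.3 mol/min; ν_E = −1, so ξ = 124.3/1 = 124.3 mol/min.
Outlet amounts (n = n₀ + ν ξ):
  E: 552.6 − 1(124.3) = 428.3
  A: 4595 − 3(124.3) = 4222
  D: 0 + 2(124.3) = 248.7
  B: 809.2 (inert)

4220 mol/min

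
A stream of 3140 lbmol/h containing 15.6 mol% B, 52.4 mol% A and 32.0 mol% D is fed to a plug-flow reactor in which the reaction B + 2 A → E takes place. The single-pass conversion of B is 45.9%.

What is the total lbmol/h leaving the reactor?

B reacted = 0.459 × 489.8 = 224.8 lbmol/h; ν_B = −1, so ξ = 224.8/1 = 224.8 lbmol/h.
Outlet amounts (n = n₀ + ν ξ):
  B: 489.8 − 1(224.8) = 265
  A: 1645 − 2(224.8) = 1196
  E: 0 + 1(224.8) = 224.8
  D: 1005 (inert)
Total out = 265 + 1196 + 224.8 + 1005 = 2690 lbmol/h.

2690 lbmol/h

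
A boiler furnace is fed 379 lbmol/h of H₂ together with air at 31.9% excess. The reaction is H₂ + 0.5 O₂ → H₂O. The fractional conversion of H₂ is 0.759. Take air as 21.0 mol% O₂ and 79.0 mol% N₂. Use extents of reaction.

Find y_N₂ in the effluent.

0.66

Stoichiometric O₂ = 0.5 × 379 = 189.5 lbmol/h; O₂ fed = 189.5 × 1.319 = 250 lbmol/h.
N₂ fed = 250 × 79/21 = 940.3 lbmol/h.
Fuel reacted = 0.759 × 379 → ξ = 287.7 lbmol/h.
Outlet (n = n₀ + ν ξ):
  H₂: 379 − 1(287.7) = 91.34
  O₂: 250 − 0.5(287.7) = 106.1
  N₂: 940.3 (inert)
  H₂O: 0 + 1(287.7) = 287.7
Total out = 1425 lbmol/h; y_N₂ = 940.3 / 1425 = 0.6597.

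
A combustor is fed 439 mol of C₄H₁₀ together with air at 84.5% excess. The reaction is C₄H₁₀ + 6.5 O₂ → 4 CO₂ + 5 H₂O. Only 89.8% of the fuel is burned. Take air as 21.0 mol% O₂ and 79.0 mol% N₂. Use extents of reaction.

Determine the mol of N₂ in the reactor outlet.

19800 mol

Stoichiometric O₂ = 6.5 × 439 = 2854 mol; O₂ fed = 2854 × 1.845 = 5265 mol.
N₂ fed = 5265 × 79/21 = 19810 mol.
Fuel reacted = 0.898 × 439 → ξ = 394.2 mol.
Outlet (n = n₀ + ν ξ):
  C₄H₁₀: 439 − 1(394.2) = 44.78
  O₂: 5265 − 6.5(394.2) = 2702
  N₂: 19810 (inert)
  CO₂: 0 + 4(394.2) = 1577
  H₂O: 0 + 5(394.2) = 1971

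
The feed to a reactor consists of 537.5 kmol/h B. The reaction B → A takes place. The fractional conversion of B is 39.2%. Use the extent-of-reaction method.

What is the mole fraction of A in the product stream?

0.392

B reacted = 0.392 × 537.5 = 210.7 kmol/h; ν_B = −1, so ξ = 210.7/1 = 210.7 kmol/h.
Outlet amounts (n = n₀ + ν ξ):
  B: 537.5 − 1(210.7) = 326.8
  A: 0 + 1(210.7) = 210.7
Total out = 537.5 kmol/h; y_A = 210.7 / 537.5 = 0.392.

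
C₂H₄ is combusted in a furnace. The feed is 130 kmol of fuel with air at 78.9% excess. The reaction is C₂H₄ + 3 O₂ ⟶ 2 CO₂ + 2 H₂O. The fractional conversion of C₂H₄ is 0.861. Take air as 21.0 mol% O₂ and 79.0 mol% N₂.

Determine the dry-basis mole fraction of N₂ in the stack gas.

0.813

Stoichiometric O₂ = 3 × 130 = 390 kmol; O₂ fed = 390 × 1.789 = 697.7 kmol.
N₂ fed = 697.7 × 79/21 = 2625 kmol.
Fuel reacted = 0.861 × 130 → ξ = 111.9 kmol.
Outlet (n = n₀ + ν ξ):
  C₂H₄: 130 − 1(111.9) = 18.07
  O₂: 697.7 − 3(111.9) = 361.9
  N₂: 2625 (inert)
  CO₂: 0 + 2(111.9) = 223.9
  H₂O: 0 + 2(111.9) = 223.9
Dry total = 3229 kmol; y_N₂ (dry) = 2625 / 3229 = 0.813.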